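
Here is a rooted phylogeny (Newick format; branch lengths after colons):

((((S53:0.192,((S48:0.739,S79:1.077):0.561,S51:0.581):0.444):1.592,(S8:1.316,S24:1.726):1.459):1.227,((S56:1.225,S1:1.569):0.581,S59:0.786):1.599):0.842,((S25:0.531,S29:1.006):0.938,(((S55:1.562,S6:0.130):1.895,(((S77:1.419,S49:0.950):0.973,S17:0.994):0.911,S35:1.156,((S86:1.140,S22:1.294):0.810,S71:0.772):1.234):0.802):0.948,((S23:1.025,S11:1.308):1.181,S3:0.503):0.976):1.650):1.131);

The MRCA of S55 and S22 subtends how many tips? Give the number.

The MRCA of S55 and S22 is the node subtending ((S55,S6),(((S77,S49),S17),S35,((S86,S22),S71))).
That clade contains 9 terminal taxa: S17, S22, S35, S49, S55, S6, S71, S77, S86.

9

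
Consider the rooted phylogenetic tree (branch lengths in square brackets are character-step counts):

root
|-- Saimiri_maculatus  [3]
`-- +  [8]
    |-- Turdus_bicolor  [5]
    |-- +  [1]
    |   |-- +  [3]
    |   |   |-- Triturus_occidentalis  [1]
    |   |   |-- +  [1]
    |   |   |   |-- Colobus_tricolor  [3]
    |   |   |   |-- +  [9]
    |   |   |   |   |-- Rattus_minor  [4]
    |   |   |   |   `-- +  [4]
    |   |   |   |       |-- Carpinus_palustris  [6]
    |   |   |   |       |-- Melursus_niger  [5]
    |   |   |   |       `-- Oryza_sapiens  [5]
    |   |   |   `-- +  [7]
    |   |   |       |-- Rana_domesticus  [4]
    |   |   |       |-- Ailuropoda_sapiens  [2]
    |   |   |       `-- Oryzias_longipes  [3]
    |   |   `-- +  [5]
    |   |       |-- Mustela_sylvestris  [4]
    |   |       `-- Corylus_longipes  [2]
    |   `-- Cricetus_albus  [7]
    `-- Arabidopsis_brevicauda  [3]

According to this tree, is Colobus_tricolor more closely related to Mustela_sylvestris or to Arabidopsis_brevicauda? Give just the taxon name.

Mustela_sylvestris

The MRCA of Colobus_tricolor and Mustela_sylvestris subtends (Triturus_occidentalis,(Colobus_tricolor,(Rattus_minor,(Carpinus_palustris,Melursus_niger,Oryza_sapiens)),(Rana_domesticus,Ailuropoda_sapiens,Oryzias_longipes)),(Mustela_sylvestris,Corylus_longipes)) (11 taxa).
The MRCA of Colobus_tricolor and Arabidopsis_brevicauda subtends (Turdus_bicolor,((Triturus_occidentalis,(Colobus_tricolor,(Rattus_minor,(Carpinus_palustris,Melursus_niger,Oryza_sapiens)),(Rana_domesticus,Ailuropoda_sapiens,Oryzias_longipes)),(Mustela_sylvestris,Corylus_longipes)),Cricetus_albus),Arabidopsis_brevicauda) (14 taxa).
The first is nested inside the second, so Colobus_tricolor shares a more recent common ancestor with Mustela_sylvestris.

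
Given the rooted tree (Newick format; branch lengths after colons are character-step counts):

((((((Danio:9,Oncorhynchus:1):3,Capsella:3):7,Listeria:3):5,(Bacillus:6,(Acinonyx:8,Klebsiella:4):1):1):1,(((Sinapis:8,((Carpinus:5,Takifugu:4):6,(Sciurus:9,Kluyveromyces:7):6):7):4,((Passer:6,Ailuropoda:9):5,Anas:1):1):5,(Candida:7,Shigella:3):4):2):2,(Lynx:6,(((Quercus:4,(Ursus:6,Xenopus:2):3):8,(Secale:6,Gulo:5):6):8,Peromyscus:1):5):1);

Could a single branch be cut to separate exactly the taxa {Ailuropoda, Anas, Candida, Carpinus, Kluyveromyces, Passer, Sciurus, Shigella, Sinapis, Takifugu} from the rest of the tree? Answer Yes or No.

Yes

The most recent common ancestor of these taxa subtends (((Sinapis,((Carpinus,Takifugu),(Sciurus,Kluyveromyces))),((Passer,Ailuropoda),Anas)),(Candida,Shigella)).
That clade has exactly 10 tips — every listed taxon and nothing else — so the group is monophyletic.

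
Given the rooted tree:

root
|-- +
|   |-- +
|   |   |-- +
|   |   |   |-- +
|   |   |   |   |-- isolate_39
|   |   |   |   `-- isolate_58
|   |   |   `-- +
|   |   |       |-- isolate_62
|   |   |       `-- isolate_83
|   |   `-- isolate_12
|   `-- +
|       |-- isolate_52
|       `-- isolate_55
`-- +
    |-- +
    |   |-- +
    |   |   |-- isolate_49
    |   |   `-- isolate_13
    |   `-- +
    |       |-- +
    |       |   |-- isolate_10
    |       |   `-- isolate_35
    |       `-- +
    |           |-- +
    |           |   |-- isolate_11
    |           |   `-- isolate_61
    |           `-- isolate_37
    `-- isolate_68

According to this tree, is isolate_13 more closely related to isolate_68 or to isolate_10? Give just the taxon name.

The MRCA of isolate_13 and isolate_10 subtends ((isolate_49,isolate_13),((isolate_10,isolate_35),((isolate_11,isolate_61),isolate_37))) (7 taxa).
The MRCA of isolate_13 and isolate_68 subtends (((isolate_49,isolate_13),((isolate_10,isolate_35),((isolate_11,isolate_61),isolate_37))),isolate_68) (8 taxa).
The first is nested inside the second, so isolate_13 shares a more recent common ancestor with isolate_10.

isolate_10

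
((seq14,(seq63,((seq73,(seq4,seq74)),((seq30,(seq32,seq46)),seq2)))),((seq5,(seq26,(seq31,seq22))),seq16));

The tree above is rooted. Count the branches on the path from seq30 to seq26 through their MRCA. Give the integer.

10

The MRCA of seq30 and seq26 is the root of the tree.
From seq30 up to that node: 6 branches. From seq26 up to the same node: 4 branches. Total: 6 + 4 = 10.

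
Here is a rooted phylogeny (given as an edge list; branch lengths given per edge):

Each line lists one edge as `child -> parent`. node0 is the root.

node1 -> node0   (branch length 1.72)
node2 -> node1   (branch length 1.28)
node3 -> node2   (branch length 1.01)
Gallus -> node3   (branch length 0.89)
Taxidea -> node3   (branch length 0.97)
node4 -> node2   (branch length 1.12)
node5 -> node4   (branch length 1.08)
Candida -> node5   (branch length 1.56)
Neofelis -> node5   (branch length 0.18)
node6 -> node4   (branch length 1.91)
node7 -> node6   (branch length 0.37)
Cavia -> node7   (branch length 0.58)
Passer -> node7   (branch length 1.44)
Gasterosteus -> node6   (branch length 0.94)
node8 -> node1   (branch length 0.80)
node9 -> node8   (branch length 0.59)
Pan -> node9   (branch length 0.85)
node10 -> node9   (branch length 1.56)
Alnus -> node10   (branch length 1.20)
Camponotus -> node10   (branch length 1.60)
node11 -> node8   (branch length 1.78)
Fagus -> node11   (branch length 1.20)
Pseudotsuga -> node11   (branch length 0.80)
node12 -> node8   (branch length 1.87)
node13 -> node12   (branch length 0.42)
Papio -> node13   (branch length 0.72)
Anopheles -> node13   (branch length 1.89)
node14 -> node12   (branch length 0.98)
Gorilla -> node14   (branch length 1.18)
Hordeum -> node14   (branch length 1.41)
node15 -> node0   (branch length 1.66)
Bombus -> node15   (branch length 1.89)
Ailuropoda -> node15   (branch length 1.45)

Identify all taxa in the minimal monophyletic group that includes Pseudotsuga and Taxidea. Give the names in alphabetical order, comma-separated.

Alnus, Anopheles, Camponotus, Candida, Cavia, Fagus, Gallus, Gasterosteus, Gorilla, Hordeum, Neofelis, Pan, Papio, Passer, Pseudotsuga, Taxidea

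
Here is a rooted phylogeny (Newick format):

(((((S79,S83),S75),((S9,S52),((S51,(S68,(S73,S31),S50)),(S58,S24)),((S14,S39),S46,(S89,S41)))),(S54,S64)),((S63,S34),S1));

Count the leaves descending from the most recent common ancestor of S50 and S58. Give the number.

The MRCA of S50 and S58 is the node subtending ((S51,(S68,(S73,S31),S50)),(S58,S24)).
That clade contains 7 terminal taxa: S24, S31, S50, S51, S58, S68, S73.

7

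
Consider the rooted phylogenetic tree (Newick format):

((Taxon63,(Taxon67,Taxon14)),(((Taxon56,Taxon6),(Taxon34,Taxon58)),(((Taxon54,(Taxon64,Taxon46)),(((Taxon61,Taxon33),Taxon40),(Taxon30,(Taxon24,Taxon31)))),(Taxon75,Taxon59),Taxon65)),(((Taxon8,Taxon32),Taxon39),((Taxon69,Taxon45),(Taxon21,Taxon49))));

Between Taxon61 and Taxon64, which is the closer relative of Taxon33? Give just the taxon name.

Taxon61

The MRCA of Taxon33 and Taxon61 subtends (Taxon61,Taxon33) (2 taxa).
The MRCA of Taxon33 and Taxon64 subtends ((Taxon54,(Taxon64,Taxon46)),(((Taxon61,Taxon33),Taxon40),(Taxon30,(Taxon24,Taxon31)))) (9 taxa).
The first is nested inside the second, so Taxon33 shares a more recent common ancestor with Taxon61.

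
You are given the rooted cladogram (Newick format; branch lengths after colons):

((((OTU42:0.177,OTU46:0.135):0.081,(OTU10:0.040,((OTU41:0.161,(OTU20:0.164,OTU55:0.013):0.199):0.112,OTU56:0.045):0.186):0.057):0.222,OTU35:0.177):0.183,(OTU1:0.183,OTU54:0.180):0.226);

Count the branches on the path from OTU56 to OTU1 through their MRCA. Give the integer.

7

The MRCA of OTU56 and OTU1 is the root of the tree.
From OTU56 up to that node: 5 branches. From OTU1 up to the same node: 2 branches. Total: 5 + 2 = 7.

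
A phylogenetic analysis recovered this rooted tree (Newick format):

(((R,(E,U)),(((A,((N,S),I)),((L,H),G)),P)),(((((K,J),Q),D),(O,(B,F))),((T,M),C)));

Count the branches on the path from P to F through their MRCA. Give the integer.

8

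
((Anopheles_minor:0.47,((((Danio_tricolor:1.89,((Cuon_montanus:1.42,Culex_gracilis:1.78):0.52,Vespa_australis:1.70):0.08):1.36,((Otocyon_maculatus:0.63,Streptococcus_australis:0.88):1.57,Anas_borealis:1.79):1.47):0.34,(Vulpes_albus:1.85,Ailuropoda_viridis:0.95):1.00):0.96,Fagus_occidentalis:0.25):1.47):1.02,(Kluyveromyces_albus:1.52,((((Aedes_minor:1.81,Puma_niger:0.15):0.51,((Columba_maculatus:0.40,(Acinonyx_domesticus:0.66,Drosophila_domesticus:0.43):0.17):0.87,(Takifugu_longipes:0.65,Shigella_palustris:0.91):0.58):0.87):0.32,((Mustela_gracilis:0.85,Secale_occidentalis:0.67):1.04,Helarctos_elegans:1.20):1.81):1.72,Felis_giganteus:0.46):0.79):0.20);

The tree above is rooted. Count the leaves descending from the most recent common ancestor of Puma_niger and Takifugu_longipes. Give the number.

7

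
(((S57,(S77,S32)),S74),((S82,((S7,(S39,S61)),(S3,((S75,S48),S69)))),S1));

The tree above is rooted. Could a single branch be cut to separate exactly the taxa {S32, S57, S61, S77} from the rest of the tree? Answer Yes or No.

No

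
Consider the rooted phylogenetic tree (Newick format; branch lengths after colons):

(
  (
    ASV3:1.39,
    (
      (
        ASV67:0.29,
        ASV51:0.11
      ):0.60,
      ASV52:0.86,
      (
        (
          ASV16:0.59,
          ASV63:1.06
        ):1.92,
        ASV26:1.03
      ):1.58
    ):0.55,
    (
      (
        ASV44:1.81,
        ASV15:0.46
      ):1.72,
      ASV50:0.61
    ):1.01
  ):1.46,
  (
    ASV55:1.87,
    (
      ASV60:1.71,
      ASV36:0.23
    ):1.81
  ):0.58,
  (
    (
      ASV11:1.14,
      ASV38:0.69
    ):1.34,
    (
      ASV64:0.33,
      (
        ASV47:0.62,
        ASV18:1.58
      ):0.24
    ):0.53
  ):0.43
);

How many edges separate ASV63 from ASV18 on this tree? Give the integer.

9

The MRCA of ASV63 and ASV18 is the root of the tree.
From ASV63 up to that node: 5 branches. From ASV18 up to the same node: 4 branches. Total: 5 + 4 = 9.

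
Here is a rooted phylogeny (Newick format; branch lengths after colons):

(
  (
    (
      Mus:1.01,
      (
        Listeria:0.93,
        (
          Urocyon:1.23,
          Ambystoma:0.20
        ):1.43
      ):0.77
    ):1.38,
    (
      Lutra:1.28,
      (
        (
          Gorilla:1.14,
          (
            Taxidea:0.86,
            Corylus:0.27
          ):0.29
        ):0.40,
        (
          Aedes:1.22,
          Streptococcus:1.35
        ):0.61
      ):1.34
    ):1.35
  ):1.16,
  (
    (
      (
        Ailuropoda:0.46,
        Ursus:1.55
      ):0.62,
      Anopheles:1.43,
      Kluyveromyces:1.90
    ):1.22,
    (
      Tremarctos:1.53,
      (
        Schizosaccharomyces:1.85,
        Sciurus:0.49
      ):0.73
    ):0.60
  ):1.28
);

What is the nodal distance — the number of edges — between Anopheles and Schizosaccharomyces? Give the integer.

The MRCA of Anopheles and Schizosaccharomyces is the node subtending (((Ailuropoda,Ursus),Anopheles,Kluyveromyces),(Tremarctos,(Schizosaccharomyces,Sciurus))).
From Anopheles up to that node: 2 branches. From Schizosaccharomyces up to the same node: 3 branches. Total: 2 + 3 = 5.

5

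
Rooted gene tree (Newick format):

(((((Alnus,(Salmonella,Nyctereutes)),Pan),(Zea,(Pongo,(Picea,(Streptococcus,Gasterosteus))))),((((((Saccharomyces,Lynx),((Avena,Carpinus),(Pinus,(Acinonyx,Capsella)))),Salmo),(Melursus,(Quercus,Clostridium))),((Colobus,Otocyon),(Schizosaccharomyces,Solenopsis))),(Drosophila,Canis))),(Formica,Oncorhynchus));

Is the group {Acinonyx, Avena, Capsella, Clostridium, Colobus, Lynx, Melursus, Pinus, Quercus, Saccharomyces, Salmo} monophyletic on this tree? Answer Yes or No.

No

The MRCA of the listed taxa subtends (((((Saccharomyces,Lynx),((Avena,Carpinus),(Pinus,(Acinonyx,Capsella)))),Salmo),(Melursus,(Quercus,Clostridium))),((Colobus,Otocyon),(Schizosaccharomyces,Solenopsis))).
That clade also contains Carpinus, Otocyon, Schizosaccharomyces, Solenopsis, which are not in the proposed group, so the group is not monophyletic.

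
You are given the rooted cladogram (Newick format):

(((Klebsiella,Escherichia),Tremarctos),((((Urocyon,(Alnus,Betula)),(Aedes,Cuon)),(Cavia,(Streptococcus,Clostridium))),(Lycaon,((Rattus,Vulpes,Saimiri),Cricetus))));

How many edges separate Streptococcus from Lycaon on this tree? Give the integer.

The MRCA of Streptococcus and Lycaon is the node subtending ((((Urocyon,(Alnus,Betula)),(Aedes,Cuon)),(Cavia,(Streptococcus,Clostridium))),(Lycaon,((Rattus,Vulpes,Saimiri),Cricetus))).
From Streptococcus up to that node: 4 branches. From Lycaon up to the same node: 2 branches. Total: 4 + 2 = 6.

6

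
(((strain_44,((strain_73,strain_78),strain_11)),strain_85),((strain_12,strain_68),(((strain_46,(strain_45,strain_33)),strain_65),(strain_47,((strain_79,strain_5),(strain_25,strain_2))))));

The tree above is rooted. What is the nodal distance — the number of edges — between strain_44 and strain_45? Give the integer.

The MRCA of strain_44 and strain_45 is the root of the tree.
From strain_44 up to that node: 3 branches. From strain_45 up to the same node: 6 branches. Total: 3 + 6 = 9.

9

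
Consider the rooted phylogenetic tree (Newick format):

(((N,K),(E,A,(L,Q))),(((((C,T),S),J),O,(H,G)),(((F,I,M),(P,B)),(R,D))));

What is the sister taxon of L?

L attaches to the tree at the node subtending (L,Q).
The other lineage descending from that same node — the sister group — is the single tip Q.

Q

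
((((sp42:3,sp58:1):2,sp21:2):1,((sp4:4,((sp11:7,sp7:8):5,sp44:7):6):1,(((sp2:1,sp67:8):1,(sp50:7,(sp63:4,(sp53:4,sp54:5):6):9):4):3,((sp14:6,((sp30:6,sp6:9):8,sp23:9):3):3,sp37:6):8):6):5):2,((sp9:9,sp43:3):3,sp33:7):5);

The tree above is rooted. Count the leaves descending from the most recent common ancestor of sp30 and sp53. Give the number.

The MRCA of sp30 and sp53 is the node subtending (((sp2,sp67),(sp50,(sp63,(sp53,sp54)))),((sp14,((sp30,sp6),sp23)),sp37)).
That clade contains 11 terminal taxa: sp14, sp2, sp23, sp30, sp37, sp50, sp53, sp54, sp6, sp63, sp67.

11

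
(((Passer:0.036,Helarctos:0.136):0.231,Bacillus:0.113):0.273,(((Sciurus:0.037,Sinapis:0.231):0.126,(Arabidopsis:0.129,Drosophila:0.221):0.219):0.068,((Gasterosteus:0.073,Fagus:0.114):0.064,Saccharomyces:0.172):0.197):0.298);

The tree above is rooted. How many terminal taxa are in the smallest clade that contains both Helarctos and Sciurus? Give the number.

10

The MRCA of Helarctos and Sciurus is the root, so the clade is the entire tree.
That clade contains 10 terminal taxa: Arabidopsis, Bacillus, Drosophila, Fagus, Gasterosteus, Helarctos, Passer, Saccharomyces, Sciurus, Sinapis.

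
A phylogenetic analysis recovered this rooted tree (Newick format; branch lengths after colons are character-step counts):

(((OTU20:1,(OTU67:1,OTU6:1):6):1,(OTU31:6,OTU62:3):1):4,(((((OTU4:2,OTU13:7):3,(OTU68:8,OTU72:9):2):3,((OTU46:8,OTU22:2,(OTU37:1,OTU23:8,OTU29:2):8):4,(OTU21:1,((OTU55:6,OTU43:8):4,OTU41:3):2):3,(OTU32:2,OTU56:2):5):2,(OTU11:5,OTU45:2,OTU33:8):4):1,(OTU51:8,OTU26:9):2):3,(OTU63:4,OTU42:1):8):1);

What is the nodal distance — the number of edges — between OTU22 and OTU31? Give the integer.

The MRCA of OTU22 and OTU31 is the root of the tree.
From OTU22 up to that node: 6 branches. From OTU31 up to the same node: 3 branches. Total: 6 + 3 = 9.

9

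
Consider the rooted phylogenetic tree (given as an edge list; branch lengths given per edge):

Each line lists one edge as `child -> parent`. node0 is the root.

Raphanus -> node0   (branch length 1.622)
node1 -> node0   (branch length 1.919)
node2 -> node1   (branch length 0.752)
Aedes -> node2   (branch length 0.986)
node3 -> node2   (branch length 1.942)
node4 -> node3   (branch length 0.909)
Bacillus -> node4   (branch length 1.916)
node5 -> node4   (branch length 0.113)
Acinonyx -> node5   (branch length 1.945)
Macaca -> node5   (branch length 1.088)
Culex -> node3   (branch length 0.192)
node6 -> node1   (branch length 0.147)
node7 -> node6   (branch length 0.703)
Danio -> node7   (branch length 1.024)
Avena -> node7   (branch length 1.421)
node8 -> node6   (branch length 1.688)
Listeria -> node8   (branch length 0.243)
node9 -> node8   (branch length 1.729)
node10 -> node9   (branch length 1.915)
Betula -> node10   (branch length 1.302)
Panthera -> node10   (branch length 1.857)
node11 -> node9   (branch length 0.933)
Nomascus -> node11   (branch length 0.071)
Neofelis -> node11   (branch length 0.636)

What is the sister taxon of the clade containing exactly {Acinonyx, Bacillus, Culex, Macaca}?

Aedes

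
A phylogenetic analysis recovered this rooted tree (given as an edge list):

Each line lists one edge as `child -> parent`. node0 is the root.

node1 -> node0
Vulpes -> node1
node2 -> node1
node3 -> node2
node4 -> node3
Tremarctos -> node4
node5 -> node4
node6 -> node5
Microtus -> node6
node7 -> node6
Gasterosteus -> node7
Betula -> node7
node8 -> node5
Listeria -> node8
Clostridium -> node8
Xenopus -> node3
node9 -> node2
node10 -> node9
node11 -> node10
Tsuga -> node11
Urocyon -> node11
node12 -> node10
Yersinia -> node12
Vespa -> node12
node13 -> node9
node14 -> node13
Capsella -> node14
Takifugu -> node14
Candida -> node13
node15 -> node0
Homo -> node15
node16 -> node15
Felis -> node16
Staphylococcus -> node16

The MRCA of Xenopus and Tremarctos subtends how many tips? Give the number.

7

The MRCA of Xenopus and Tremarctos is the node subtending ((Tremarctos,((Microtus,(Gasterosteus,Betula)),(Listeria,Clostridium))),Xenopus).
That clade contains 7 terminal taxa: Betula, Clostridium, Gasterosteus, Listeria, Microtus, Tremarctos, Xenopus.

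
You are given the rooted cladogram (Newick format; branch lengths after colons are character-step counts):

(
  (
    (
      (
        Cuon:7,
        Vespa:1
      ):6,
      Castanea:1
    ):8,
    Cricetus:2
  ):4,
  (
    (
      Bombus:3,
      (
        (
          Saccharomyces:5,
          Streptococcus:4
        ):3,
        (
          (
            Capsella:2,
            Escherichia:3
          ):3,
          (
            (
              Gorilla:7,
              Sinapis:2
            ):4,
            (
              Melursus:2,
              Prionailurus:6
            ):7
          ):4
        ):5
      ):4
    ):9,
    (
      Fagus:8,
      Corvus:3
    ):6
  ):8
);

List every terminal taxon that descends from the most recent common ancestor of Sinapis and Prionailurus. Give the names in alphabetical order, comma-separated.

Gorilla, Melursus, Prionailurus, Sinapis

Tracing Sinapis: it sits inside (Gorilla,Sinapis).
Tracing Prionailurus: it sits inside (Melursus,Prionailurus).
The smallest clade enclosing both is ((Gorilla,Sinapis),(Melursus,Prionailurus)); the answer is its 4 terminal taxa in alphabetical order.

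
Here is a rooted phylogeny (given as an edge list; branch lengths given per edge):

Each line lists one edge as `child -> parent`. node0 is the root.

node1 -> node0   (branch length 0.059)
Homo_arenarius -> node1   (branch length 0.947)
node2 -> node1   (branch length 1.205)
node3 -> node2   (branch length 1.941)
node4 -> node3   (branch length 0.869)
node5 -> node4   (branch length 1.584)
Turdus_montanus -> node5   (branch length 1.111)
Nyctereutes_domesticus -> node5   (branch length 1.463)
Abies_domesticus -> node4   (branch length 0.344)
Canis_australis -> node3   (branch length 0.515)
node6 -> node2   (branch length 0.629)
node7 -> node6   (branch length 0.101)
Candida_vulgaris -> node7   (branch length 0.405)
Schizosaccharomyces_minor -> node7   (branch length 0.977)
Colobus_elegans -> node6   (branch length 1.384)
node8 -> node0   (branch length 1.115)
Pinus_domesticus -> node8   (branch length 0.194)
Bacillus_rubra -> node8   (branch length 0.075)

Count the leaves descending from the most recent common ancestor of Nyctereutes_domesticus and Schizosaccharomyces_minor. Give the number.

7

The MRCA of Nyctereutes_domesticus and Schizosaccharomyces_minor is the node subtending ((((Turdus_montanus,Nyctereutes_domesticus),Abies_domesticus),Canis_australis),((Candida_vulgaris,Schizosaccharomyces_minor),Colobus_elegans)).
That clade contains 7 terminal taxa: Abies_domesticus, Candida_vulgaris, Canis_australis, Colobus_elegans, Nyctereutes_domesticus, Schizosaccharomyces_minor, Turdus_montanus.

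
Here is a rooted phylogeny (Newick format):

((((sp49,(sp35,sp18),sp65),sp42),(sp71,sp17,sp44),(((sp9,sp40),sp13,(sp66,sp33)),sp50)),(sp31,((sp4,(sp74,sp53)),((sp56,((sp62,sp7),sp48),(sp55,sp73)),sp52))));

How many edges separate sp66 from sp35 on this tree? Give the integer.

8

The MRCA of sp66 and sp35 is the node subtending (((sp49,(sp35,sp18),sp65),sp42),(sp71,sp17,sp44),(((sp9,sp40),sp13,(sp66,sp33)),sp50)).
From sp66 up to that node: 4 branches. From sp35 up to the same node: 4 branches. Total: 4 + 4 = 8.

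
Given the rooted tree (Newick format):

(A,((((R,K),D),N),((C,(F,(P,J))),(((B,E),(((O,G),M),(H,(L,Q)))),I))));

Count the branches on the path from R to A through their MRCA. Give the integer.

6

The MRCA of R and A is the root of the tree.
From R up to that node: 5 branches. From A up to the same node: 1 branch. Total: 5 + 1 = 6.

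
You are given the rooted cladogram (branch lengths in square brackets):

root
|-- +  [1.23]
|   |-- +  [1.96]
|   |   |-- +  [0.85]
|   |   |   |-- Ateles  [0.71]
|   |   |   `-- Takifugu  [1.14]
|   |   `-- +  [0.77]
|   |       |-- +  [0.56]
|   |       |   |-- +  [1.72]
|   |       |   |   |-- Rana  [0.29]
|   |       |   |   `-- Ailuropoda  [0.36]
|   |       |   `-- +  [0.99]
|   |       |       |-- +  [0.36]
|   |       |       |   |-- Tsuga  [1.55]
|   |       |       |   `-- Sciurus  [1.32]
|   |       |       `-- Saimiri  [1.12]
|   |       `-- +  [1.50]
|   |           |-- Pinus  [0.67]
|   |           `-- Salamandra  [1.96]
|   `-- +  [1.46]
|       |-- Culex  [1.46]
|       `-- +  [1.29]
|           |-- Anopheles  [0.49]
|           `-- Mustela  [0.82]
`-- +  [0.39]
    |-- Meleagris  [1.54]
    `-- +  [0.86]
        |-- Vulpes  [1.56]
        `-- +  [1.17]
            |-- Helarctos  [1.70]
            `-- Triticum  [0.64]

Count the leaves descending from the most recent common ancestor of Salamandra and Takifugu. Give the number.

9

The MRCA of Salamandra and Takifugu is the node subtending ((Ateles,Takifugu),(((Rana,Ailuropoda),((Tsuga,Sciurus),Saimiri)),(Pinus,Salamandra))).
That clade contains 9 terminal taxa: Ailuropoda, Ateles, Pinus, Rana, Saimiri, Salamandra, Sciurus, Takifugu, Tsuga.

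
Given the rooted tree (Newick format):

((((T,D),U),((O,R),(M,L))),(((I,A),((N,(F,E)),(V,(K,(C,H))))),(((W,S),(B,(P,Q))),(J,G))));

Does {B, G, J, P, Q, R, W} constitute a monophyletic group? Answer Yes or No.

No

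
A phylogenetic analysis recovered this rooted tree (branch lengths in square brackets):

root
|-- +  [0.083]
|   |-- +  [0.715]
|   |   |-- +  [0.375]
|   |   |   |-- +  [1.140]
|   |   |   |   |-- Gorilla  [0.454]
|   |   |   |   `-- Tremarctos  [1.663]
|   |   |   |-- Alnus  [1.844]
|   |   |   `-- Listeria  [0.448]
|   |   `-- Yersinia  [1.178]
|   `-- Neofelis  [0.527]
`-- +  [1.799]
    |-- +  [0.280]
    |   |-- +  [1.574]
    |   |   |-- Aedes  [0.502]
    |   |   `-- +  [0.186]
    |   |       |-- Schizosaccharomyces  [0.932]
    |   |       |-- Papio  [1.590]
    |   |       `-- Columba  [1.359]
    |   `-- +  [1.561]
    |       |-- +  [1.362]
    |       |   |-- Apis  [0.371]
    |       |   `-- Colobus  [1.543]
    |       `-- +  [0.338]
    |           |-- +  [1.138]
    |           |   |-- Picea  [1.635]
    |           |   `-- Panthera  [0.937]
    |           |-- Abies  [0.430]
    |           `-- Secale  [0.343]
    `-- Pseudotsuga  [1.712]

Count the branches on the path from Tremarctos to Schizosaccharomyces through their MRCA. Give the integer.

10

The MRCA of Tremarctos and Schizosaccharomyces is the root of the tree.
From Tremarctos up to that node: 5 branches. From Schizosaccharomyces up to the same node: 5 branches. Total: 5 + 5 = 10.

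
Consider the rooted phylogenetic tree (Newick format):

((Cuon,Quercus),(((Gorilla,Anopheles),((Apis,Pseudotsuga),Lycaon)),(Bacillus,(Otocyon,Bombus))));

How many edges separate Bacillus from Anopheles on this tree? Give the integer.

5

The MRCA of Bacillus and Anopheles is the node subtending (((Gorilla,Anopheles),((Apis,Pseudotsuga),Lycaon)),(Bacillus,(Otocyon,Bombus))).
From Bacillus up to that node: 2 branches. From Anopheles up to the same node: 3 branches. Total: 2 + 3 = 5.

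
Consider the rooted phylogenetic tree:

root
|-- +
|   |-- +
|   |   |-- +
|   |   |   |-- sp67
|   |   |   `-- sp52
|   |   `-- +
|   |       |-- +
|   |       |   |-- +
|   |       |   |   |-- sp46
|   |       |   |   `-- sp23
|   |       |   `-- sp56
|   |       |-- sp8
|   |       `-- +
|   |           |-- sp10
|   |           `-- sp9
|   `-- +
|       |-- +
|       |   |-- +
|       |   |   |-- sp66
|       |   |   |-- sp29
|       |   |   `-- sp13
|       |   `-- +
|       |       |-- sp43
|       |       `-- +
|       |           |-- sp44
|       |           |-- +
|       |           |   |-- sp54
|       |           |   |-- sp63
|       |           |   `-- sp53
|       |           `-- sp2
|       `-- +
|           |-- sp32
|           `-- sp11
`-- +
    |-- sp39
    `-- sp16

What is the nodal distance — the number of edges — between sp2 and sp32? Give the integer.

6

The MRCA of sp2 and sp32 is the node subtending (((sp66,sp29,sp13),(sp43,(sp44,(sp54,sp63,sp53),sp2))),(sp32,sp11)).
From sp2 up to that node: 4 branches. From sp32 up to the same node: 2 branches. Total: 4 + 2 = 6.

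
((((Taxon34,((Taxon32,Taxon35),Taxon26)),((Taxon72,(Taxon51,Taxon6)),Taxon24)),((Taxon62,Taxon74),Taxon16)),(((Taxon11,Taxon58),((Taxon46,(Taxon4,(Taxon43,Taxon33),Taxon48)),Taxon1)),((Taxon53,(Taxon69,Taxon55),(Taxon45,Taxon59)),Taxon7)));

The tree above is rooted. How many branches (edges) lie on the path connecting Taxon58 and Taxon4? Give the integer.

The MRCA of Taxon58 and Taxon4 is the node subtending ((Taxon11,Taxon58),((Taxon46,(Taxon4,(Taxon43,Taxon33),Taxon48)),Taxon1)).
From Taxon58 up to that node: 2 branches. From Taxon4 up to the same node: 4 branches. Total: 2 + 4 = 6.

6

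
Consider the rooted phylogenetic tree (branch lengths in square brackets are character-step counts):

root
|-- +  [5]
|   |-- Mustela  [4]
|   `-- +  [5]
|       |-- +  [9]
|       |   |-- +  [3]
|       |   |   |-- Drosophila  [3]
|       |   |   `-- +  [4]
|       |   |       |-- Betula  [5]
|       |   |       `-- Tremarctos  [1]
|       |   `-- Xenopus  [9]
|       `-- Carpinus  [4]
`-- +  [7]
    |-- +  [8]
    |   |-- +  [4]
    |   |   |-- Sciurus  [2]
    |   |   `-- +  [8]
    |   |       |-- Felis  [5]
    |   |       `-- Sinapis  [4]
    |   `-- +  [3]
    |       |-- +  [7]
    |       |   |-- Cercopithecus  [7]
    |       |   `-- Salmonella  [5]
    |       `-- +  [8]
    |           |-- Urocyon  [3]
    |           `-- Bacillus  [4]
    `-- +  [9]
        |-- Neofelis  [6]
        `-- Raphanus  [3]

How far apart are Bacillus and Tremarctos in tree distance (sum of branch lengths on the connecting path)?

57

The path runs Bacillus → … → MRCA → … → Tremarctos; the MRCA is the root of the tree.
Branch lengths along that path: 4 + 8 + 3 + 8 + 7 + 5 + 5 + 9 + 3 + 4 + 1 = 57.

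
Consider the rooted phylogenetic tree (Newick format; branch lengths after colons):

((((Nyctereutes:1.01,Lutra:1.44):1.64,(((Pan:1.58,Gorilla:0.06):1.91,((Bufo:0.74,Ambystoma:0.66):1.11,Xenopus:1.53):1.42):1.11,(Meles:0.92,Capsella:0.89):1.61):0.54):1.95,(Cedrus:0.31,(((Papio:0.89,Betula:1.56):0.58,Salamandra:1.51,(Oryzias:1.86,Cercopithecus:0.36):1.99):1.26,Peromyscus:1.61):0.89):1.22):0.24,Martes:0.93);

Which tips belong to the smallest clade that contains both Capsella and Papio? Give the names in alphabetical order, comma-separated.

Ambystoma, Betula, Bufo, Capsella, Cedrus, Cercopithecus, Gorilla, Lutra, Meles, Nyctereutes, Oryzias, Pan, Papio, Peromyscus, Salamandra, Xenopus

Tracing Capsella: it sits inside (Meles,Capsella).
Tracing Papio: it sits inside (Papio,Betula).
The smallest clade enclosing both is (((Nyctereutes,Lutra),(((Pan,Gorilla),((Bufo,Ambystoma),Xenopus)),(Meles,Capsella))),(Cedrus,(((Papio,Betula),Salamandra,(Oryzias,Cercopithecus)),Peromyscus))); the answer is its 16 terminal taxa in alphabetical order.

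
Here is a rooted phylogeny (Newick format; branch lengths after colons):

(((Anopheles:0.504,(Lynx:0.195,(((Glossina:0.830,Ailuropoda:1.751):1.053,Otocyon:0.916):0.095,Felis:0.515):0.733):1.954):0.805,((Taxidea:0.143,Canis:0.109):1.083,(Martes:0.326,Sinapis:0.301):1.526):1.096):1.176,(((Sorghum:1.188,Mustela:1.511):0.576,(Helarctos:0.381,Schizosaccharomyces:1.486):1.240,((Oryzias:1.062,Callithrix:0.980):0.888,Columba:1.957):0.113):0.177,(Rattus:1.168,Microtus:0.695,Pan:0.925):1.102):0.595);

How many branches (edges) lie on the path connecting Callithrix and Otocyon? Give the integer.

11

The MRCA of Callithrix and Otocyon is the root of the tree.
From Callithrix up to that node: 5 branches. From Otocyon up to the same node: 6 branches. Total: 5 + 6 = 11.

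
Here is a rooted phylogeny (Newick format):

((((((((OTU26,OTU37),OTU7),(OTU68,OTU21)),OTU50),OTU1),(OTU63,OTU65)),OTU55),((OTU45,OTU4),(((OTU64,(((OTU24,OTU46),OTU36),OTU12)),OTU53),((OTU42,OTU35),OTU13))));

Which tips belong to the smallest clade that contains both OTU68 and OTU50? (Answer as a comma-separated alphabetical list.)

OTU21, OTU26, OTU37, OTU50, OTU68, OTU7

Tracing OTU68: it sits inside (OTU68,OTU21).
Tracing OTU50: it sits inside ((((OTU26,OTU37),OTU7),(OTU68,OTU21)),OTU50).
The smallest clade enclosing both is ((((OTU26,OTU37),OTU7),(OTU68,OTU21)),OTU50); the answer is its 6 terminal taxa in alphabetical order.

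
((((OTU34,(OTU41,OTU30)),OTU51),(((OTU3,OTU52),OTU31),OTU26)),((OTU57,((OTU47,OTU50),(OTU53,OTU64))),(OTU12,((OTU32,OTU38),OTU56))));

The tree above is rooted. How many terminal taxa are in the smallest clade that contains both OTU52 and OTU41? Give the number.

8

The MRCA of OTU52 and OTU41 is the node subtending (((OTU34,(OTU41,OTU30)),OTU51),(((OTU3,OTU52),OTU31),OTU26)).
That clade contains 8 terminal taxa: OTU26, OTU3, OTU30, OTU31, OTU34, OTU41, OTU51, OTU52.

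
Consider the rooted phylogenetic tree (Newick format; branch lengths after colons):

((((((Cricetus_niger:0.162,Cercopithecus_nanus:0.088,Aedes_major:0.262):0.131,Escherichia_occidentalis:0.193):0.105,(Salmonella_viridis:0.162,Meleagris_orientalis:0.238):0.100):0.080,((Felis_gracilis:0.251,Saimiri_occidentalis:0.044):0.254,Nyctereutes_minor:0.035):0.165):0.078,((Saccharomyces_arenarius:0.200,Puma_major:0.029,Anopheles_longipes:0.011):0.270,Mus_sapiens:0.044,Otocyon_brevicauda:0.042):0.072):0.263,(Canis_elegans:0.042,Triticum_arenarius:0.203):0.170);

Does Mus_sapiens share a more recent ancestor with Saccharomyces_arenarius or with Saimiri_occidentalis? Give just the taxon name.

The MRCA of Mus_sapiens and Saccharomyces_arenarius subtends ((Saccharomyces_arenarius,Puma_major,Anopheles_longipes),Mus_sapiens,Otocyon_brevicauda) (5 taxa).
The MRCA of Mus_sapiens and Saimiri_occidentalis subtends (((((Cricetus_niger,Cercopithecus_nanus,Aedes_major),Escherichia_occidentalis),(Salmonella_viridis,Meleagris_orientalis)),((Felis_gracilis,Saimiri_occidentalis),Nyctereutes_minor)),((Saccharomyces_arenarius,Puma_major,Anopheles_longipes),Mus_sapiens,Otocyon_brevicauda)) (14 taxa).
The first is nested inside the second, so Mus_sapiens shares a more recent common ancestor with Saccharomyces_arenarius.

Saccharomyces_arenarius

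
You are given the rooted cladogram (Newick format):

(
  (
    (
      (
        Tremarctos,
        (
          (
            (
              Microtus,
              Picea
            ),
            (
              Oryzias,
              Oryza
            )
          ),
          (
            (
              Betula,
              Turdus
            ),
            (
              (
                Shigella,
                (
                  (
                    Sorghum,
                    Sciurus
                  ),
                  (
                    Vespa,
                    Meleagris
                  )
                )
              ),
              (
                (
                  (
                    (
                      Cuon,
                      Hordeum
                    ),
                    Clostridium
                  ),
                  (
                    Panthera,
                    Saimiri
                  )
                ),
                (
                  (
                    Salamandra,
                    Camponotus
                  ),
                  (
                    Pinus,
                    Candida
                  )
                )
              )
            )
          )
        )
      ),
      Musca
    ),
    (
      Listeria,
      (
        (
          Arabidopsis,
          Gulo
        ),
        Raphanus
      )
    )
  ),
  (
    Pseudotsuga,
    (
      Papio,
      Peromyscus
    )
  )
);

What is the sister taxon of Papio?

Peromyscus

Papio attaches to the tree at the node subtending (Papio,Peromyscus).
The other lineage descending from that same node — the sister group — is the single tip Peromyscus.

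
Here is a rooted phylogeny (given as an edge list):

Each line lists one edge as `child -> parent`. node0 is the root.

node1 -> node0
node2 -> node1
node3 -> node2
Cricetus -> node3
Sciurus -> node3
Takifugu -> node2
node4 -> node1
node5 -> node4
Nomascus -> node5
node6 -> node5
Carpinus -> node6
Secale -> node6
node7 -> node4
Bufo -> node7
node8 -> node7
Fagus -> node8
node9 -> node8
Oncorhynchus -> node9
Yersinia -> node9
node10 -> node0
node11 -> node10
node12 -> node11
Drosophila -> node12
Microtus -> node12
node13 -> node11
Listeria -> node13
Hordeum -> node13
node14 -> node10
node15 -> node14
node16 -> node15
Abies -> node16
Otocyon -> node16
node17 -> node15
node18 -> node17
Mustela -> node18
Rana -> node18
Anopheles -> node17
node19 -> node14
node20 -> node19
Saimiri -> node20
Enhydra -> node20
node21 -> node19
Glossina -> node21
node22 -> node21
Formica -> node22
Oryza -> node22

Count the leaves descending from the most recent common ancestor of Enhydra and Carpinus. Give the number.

The MRCA of Enhydra and Carpinus is the root, so the clade is the entire tree.
That clade contains 24 terminal taxa: Abies, Anopheles, Bufo, Carpinus, Cricetus, Drosophila, Enhydra, Fagus, Formica, Glossina, Hordeum, Listeria, Microtus, Mustela, Nomascus, Oncorhynchus, Oryza, Otocyon, Rana, Saimiri, Sciurus, Secale, Takifugu, Yersinia.

24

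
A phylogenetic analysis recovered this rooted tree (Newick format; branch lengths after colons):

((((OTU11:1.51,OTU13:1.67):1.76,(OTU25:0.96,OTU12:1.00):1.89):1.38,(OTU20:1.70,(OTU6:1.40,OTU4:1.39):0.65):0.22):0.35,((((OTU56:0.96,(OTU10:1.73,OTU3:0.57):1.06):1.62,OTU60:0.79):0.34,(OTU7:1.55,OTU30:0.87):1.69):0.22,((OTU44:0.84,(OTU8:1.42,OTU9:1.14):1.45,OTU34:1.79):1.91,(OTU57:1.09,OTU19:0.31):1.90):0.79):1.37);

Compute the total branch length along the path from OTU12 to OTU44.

9.53

The path runs OTU12 → … → MRCA → … → OTU44; the MRCA is the root of the tree.
Branch lengths along that path: 1.00 + 1.89 + 1.38 + 0.35 + 1.37 + 0.79 + 1.91 + 0.84 = 9.53.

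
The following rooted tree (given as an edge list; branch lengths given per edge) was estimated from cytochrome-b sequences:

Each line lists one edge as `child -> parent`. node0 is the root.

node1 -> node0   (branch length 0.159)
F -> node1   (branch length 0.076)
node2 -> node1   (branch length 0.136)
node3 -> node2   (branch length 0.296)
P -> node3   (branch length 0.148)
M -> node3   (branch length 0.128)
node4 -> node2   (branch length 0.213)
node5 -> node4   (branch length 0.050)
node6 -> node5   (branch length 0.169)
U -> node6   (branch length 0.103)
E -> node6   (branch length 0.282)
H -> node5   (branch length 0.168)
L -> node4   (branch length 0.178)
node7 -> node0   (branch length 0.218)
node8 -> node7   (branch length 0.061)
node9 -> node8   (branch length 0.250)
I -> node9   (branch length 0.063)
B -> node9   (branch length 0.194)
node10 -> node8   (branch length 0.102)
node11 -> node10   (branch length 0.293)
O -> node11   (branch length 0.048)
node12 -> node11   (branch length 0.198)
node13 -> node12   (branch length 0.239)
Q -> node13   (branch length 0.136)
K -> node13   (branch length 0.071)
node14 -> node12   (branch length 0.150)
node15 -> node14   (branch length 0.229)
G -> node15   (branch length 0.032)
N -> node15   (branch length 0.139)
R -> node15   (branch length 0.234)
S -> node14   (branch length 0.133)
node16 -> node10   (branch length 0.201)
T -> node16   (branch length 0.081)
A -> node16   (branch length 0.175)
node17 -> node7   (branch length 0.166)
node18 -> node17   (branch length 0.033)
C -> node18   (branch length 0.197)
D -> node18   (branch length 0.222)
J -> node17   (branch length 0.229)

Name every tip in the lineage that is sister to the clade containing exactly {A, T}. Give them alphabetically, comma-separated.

G, K, N, O, Q, R, S

The clade containing exactly {A, T} attaches to the tree at the node subtending ((O,((Q,K),((G,N,R),S))),(T,A)).
The other lineage descending from that same node — the sister group — is (O,((Q,K),((G,N,R),S))); its 7 tips in alphabetical order are the answer.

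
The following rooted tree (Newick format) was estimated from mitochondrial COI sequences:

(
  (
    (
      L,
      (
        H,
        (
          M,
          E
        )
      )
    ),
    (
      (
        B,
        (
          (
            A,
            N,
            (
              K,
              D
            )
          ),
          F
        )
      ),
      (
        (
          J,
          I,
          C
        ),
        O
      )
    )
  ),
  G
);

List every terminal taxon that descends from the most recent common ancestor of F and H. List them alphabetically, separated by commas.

A, B, C, D, E, F, H, I, J, K, L, M, N, O

Tracing F: it sits inside ((A,N,(K,D)),F).
Tracing H: it sits inside (H,(M,E)).
The smallest clade enclosing both is ((L,(H,(M,E))),((B,((A,N,(K,D)),F)),((J,I,C),O))); the answer is its 14 terminal taxa in alphabetical order.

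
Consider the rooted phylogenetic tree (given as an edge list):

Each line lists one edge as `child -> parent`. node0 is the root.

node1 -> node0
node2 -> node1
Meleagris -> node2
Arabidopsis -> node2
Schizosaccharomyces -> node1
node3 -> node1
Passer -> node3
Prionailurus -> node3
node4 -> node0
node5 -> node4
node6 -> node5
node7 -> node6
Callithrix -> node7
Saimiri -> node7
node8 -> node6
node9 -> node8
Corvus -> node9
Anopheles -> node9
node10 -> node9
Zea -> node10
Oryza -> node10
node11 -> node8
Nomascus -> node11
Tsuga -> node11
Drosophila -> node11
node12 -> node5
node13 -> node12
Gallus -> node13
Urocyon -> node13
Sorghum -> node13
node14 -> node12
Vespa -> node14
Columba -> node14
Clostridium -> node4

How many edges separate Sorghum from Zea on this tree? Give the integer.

8

The MRCA of Sorghum and Zea is the node subtending (((Callithrix,Saimiri),((Corvus,Anopheles,(Zea,Oryza)),(Nomascus,Tsuga,Drosophila))),((Gallus,Urocyon,Sorghum),(Vespa,Columba))).
From Sorghum up to that node: 3 branches. From Zea up to the same node: 5 branches. Total: 3 + 5 = 8.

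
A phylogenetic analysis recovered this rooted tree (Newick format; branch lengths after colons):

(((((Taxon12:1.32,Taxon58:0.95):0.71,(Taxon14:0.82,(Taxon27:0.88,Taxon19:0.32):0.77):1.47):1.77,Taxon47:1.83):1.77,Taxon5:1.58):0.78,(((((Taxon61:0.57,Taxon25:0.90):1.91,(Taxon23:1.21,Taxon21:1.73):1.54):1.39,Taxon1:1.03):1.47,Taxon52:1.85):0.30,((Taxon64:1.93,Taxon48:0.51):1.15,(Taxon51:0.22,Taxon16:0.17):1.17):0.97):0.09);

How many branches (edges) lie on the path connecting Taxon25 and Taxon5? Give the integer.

8

The MRCA of Taxon25 and Taxon5 is the root of the tree.
From Taxon25 up to that node: 6 branches. From Taxon5 up to the same node: 2 branches. Total: 6 + 2 = 8.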